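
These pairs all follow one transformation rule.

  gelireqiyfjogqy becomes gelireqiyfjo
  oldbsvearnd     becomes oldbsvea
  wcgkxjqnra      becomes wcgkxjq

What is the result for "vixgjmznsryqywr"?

vixgjmznsryq

The rule is to delete the last 3 characters.
"vixgjmznsryqywr" → "vixgjmznsryq".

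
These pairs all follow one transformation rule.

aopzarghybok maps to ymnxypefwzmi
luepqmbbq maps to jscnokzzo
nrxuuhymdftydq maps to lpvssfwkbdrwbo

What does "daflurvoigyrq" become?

bydjsptmgewpo

The rule is to shift every letter 2 places backward in the alphabet (wrapping around).
"daflurvoigyrq" → "bydjsptmgewpo".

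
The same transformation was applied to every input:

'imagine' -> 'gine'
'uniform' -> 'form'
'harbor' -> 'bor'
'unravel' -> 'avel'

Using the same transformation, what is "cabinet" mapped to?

Each output is the input with this applied: delete the first 3 characters.
"cabinet" → "inet".

inet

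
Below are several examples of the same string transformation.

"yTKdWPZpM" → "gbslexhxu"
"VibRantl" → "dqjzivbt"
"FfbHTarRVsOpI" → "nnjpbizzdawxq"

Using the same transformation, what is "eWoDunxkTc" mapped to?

In each case the input is transformed by: shift every letter 8 places forward in the alphabet (wrapping around), then convert every letter to lowercase.
"eWoDunxkTc" → "mEwLcvfsBk" → "mewlcvfsbk".
(Check on "FfbHTarRVsOpI": → "NnjPBizZDaWxQ" → "nnjpbizzdawxq" ✓)

mewlcvfsbk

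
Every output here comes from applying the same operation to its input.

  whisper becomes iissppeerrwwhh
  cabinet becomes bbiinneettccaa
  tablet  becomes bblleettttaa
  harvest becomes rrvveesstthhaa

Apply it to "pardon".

rrddoonnppaa

The rule is to move the first 2 characters to the end (rotate left by 2), then double every character.
"pardon" → "rrddoonnppaa".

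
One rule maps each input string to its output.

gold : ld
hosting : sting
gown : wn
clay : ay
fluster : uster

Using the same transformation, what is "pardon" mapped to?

rdon

The pattern: delete the first 2 characters.
Applying that to "pardon" gives "rdon".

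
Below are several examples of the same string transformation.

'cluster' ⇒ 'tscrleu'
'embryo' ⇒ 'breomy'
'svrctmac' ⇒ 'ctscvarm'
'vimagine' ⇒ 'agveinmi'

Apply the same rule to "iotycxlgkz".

cxizoktgyl

Each output is the input with this applied: take characters alternately from the front and the back (1st, last, 2nd, 2nd-last, ...), then move the last 2 characters to the front (rotate right by 2).
"iotycxlgkz" → "izoktgylcx" → "cxizoktgyl".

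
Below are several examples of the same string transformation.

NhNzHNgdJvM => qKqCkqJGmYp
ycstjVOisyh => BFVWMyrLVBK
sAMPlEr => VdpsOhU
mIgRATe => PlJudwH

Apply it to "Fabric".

Looking at the pairs, the operation is to flip the case of every letter, then shift every letter 3 places forward in the alphabet (wrapping around).
On "Fabric": the first step gives "fABRIC", and the second then gives "iDEULF".

iDEULF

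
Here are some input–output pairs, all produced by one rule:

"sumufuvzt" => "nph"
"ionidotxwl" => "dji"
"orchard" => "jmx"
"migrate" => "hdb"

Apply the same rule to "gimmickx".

What's happening: shift every letter 5 places backward in the alphabet (wrapping around), then keep only the first 3 characters.
Working it through for "gimmickx": intermediate "bdhhdxfs", final "bdh".
(Check on "orchard": → "jmxcvmy" → "jmx" ✓)

bdh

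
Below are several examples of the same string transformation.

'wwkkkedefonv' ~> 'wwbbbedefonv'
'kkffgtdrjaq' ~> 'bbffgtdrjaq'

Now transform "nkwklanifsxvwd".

The transformation: replace every "k" with "b".
Doing the same to "nkwklanifsxvwd": "nbwblanifsxvwd".

nbwblanifsxvwd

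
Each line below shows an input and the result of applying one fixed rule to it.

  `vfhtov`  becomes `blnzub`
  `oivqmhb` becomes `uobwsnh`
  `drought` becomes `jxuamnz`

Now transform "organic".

uxmgtoi

In each case the input is transformed by: shift every letter 6 places forward in the alphabet (wrapping around).
For "organic" the result is "uxmgtoi".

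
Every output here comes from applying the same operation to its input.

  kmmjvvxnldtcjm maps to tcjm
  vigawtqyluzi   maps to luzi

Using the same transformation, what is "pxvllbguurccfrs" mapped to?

cfrs

Looking at the pairs, the operation is to keep only the last 4 characters.
"pxvllbguurccfrs" → "cfrs".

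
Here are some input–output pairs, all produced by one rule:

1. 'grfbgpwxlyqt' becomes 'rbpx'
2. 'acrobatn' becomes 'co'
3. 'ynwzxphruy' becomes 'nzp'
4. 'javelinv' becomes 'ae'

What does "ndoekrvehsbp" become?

What's happening: delete the last 3 characters, then keep every other character starting from the second (positions 2nd, 4th, 6th, ...).
Applying that to "ndoekrvehsbp" gives "dere".

dere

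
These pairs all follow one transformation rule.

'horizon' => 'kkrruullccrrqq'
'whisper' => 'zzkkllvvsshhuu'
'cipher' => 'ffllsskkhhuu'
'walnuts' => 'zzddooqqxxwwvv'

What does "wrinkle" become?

zzuullqqnnoohh

In each case the input is transformed by: double every character, then shift every letter 3 places forward in the alphabet (wrapping around).
Starting from "wrinkle": after the first operation, "wwrriinnkkllee"; after the second, "zzuullqqnnoohh".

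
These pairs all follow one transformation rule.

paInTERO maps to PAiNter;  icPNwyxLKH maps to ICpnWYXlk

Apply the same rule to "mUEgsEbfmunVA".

MueGSeBFMUNv

Rule — delete the last character, then flip the case of every letter.
Starting from "mUEgsEbfmunVA": after the first operation, "mUEgsEbfmunV"; after the second, "MueGSeBFMUNv".
(Check on "paInTERO": → "paInTER" → "PAiNter" ✓)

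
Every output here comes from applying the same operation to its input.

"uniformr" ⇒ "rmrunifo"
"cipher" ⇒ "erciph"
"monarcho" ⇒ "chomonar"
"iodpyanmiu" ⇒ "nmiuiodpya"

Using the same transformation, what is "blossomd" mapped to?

omdbloss

The transformation: swap the front and back halves of the string, then move the first character to the end.
For "blossomd", step one produces "somdblos"; step two turns that into "omdbloss".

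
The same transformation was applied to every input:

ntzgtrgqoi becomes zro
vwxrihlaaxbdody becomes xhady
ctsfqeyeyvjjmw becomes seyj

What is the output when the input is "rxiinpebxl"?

ipx

Each output is the input with this applied: keep one character in every 3, starting at position 3 (positions 3rd, 6th, 9th, ...).
So "rxiinpebxl" becomes "ipx".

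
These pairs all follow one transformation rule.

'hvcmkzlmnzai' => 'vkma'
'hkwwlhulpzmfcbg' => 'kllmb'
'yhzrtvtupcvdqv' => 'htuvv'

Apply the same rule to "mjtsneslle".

jnl

What's happening: keep one character in every 3, starting at position 2 (positions 2nd, 5th, 8th, ...).
Doing the same to "mjtsneslle": "jnl".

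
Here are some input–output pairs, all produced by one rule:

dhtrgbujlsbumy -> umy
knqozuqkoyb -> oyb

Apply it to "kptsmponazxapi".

api

What's happening: keep only the last 3 characters.
"kptsmponazxapi" → "api".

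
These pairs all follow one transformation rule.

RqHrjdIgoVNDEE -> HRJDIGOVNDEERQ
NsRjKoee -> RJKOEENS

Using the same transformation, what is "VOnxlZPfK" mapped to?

The transformation: move the first 2 characters to the end (rotate left by 2), then convert every letter to uppercase.
For "VOnxlZPfK", step one produces "nxlZPfKVO"; step two turns that into "NXLZPFKVO".

NXLZPFKVO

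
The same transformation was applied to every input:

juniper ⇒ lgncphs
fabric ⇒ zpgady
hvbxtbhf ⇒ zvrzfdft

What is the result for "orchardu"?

Each output is the input with this applied: shift every letter 2 places backward in the alphabet (wrapping around), then move the first 2 characters to the end (rotate left by 2).
"orchardu" → "afypbsmp".
(Check on "juniper": → "hslgncp" → "lgncphs" ✓)

afypbsmp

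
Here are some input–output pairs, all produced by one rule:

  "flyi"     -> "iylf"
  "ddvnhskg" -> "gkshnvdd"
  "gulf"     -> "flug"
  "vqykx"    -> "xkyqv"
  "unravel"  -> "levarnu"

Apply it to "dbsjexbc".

cbxejsbd

What's happening: reverse the string.
So "dbsjexbc" becomes "cbxejsbd".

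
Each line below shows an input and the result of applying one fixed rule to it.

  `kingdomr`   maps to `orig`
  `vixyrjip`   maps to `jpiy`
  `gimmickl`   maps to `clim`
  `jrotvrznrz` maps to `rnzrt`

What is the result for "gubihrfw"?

What's happening: keep every other character starting from the second (positions 2nd, 4th, 6th, ...), then move the first 2 characters to the end (rotate left by 2).
On "gubihrfw": the first step gives "uirw", and the second then gives "rwui".

rwui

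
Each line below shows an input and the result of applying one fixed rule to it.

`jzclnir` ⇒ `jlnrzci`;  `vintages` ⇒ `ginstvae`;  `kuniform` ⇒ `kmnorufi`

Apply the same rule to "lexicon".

ilnoxce

Rule — sort the characters into alphabetical order, then move the first 2 characters to the end (rotate left by 2).
Applying that to "lexicon" gives "ilnoxce".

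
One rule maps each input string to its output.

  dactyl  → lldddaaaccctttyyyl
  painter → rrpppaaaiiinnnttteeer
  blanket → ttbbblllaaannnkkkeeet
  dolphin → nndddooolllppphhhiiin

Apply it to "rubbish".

Looking at the pairs, the operation is to repeat every character 3 times, then move the last 2 characters to the front (rotate right by 2).
So "rubbish" becomes "hhrrruuubbbbbbiiisssh".

hhrrruuubbbbbbiiisssh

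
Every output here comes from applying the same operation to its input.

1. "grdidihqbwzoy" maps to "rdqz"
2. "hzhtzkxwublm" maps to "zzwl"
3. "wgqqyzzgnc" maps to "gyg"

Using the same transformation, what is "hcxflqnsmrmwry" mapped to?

clsmy

Each output is the input with this applied: keep one character in every 3, starting at position 2 (positions 2nd, 5th, 8th, ...).
"hcxflqnsmrmwry" → "clsmy".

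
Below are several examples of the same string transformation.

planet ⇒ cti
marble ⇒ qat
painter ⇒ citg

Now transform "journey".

Each output is the input with this applied: shift every letter 11 places backward in the alphabet (wrapping around), then delete the first 3 characters.
For "journey" the result is "gctn".

gctn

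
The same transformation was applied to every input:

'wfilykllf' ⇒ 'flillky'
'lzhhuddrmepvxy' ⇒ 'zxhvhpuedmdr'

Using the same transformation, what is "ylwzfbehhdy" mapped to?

The rule is to take characters alternately from the front and the back (1st, last, 2nd, 2nd-last, ...), then delete the first 2 characters.
On "ylwzfbehhdy": the first step gives "yyldwhzhfeb", and the second then gives "ldwhzhfeb".

ldwhzhfeb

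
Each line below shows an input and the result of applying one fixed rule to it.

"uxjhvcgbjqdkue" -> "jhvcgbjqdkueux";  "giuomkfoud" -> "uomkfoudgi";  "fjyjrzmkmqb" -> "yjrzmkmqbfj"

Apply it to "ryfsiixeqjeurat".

fsiixeqjeuratry

Each output is the input with this applied: move the first 2 characters to the end (rotate left by 2).
So "ryfsiixeqjeurat" becomes "fsiixeqjeuratry".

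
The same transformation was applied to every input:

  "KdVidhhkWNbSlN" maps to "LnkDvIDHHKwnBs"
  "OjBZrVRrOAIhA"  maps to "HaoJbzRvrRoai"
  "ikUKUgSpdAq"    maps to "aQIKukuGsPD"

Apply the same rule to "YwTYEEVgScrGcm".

CMyWtyeevGsCRg

The transformation: move the last 2 characters to the front (rotate right by 2), then flip the case of every letter.
Starting from "YwTYEEVgScrGcm": after the first operation, "cmYwTYEEVgScrG"; after the second, "CMyWtyeevGsCRg".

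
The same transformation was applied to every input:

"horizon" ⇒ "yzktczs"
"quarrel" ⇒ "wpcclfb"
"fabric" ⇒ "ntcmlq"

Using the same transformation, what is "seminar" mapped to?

clytxpd

Looking at the pairs, the operation is to shift every letter 11 places forward in the alphabet (wrapping around), then reverse the string.
For "seminar", step one produces "dpxtylc"; step two turns that into "clytxpd".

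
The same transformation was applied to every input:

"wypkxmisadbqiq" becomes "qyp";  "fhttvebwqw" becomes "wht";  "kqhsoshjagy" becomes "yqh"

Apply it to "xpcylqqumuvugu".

In each case the input is transformed by: swap the first and last characters, then keep only the first 3 characters.
So "xpcylqqumuvugu" becomes "upc".

upc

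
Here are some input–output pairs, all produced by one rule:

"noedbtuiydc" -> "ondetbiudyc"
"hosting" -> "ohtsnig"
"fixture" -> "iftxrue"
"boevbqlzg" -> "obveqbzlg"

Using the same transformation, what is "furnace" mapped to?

ufnrcae

What's happening: swap each adjacent pair of characters (1↔2, 3↔4, ...).
So "furnace" becomes "ufnrcae".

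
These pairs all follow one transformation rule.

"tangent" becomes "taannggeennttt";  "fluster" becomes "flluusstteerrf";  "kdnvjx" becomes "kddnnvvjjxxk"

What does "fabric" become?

faabbrriiccf

Each output is the input with this applied: double every character, then move the first character to the end.
Working it through for "fabric": intermediate "ffaabbrriicc", final "faabbrriiccf".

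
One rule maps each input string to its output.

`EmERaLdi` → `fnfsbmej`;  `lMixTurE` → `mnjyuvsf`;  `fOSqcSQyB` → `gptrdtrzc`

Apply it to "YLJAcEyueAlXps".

zmkbdfzvfbmyqt

The transformation: shift every letter 1 place forward in the alphabet (wrapping around), then convert every letter to lowercase.
For "YLJAcEyueAlXps", step one produces "ZMKBdFzvfBmYqt"; step two turns that into "zmkbdfzvfbmyqt".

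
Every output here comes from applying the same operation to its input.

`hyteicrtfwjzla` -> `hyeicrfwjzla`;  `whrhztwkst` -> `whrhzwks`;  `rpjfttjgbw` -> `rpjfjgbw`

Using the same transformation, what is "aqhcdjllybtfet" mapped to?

aqhcdjllybfe

The pattern: remove every "t".
"aqhcdjllybtfet" → "aqhcdjllybfe".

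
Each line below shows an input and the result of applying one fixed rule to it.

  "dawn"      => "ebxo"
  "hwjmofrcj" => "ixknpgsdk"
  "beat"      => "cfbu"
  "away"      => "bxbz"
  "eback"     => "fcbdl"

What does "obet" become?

pcfu

The rule is to shift every letter 1 place forward in the alphabet (wrapping around).
So "obet" becomes "pcfu".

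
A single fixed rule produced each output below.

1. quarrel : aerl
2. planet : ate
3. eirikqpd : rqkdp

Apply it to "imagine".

What's happening: swap each adjacent pair of characters (1↔2, 3↔4, ...), then delete the first 3 characters.
Working it through for "imagine": intermediate "miganie", final "anie".

anie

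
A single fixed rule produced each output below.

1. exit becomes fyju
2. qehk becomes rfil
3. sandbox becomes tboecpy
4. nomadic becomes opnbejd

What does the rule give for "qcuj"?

rdvk

Each output is the input with this applied: shift every letter 1 place forward in the alphabet (wrapping around).
So "qcuj" becomes "rdvk".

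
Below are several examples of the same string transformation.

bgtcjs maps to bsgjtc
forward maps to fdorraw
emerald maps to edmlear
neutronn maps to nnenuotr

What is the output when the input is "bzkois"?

bsziko

Each output is the input with this applied: take characters alternately from the front and the back (1st, last, 2nd, 2nd-last, ...).
Applying that to "bzkois" gives "bsziko".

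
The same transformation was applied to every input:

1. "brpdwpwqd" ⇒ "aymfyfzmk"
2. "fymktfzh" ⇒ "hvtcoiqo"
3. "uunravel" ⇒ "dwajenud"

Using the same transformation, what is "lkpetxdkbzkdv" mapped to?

tyncgmtkitmeu

The pattern: shift every letter 9 places forward in the alphabet (wrapping around), then move the first character to the end.
"lkpetxdkbzkdv" → "utyncgmtkitme" → "tyncgmtkitmeu".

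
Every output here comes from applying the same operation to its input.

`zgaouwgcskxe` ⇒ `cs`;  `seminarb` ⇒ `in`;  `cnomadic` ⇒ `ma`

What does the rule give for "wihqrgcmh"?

rg

The pattern: move the last 3 characters to the front (rotate right by 3), then keep only the last 2 characters.
So "wihqrgcmh" becomes "rg".
(Check on "cnomadic": → "diccnoma" → "ma" ✓)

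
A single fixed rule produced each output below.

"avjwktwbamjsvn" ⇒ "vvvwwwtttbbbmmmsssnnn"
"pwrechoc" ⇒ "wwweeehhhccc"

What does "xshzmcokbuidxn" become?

Rule — keep every other character starting from the second (positions 2nd, 4th, 6th, ...), then repeat every character 3 times.
Starting from "xshzmcokbuidxn": after the first operation, "szckudn"; after the second, "ssszzzccckkkuuudddnnn".

ssszzzccckkkuuudddnnn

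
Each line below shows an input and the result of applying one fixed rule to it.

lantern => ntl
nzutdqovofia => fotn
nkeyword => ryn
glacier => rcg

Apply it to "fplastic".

iaf

The pattern: keep one character in every 3, starting at position 1 (positions 1st, 4th, 7th, ...), then reverse the string.
Applying both steps to "fplastic": "fai", then "iaf".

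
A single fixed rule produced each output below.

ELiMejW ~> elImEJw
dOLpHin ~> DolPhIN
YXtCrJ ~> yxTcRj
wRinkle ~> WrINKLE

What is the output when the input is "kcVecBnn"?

KCvECbNN

What's happening: flip the case of every letter.
So "kcVecBnn" becomes "KCvECbNN".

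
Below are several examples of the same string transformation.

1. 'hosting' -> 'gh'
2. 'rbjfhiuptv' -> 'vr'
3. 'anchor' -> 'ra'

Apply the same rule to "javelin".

nj

The rule is to move the last character to the front, then keep only the first 2 characters.
Applying that to "javelin" gives "nj".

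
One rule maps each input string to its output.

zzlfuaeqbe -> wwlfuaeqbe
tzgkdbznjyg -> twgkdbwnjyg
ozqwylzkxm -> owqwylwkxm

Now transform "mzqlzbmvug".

What's happening: replace every "z" with "w".
On "mzqlzbmvug" that produces "mwqlwbmvug".

mwqlwbmvug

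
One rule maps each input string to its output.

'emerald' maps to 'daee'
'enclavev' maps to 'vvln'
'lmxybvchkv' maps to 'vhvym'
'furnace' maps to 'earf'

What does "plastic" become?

What's happening: reverse the string, then keep every other character starting from the first (positions 1st, 3rd, 5th, ...).
Applying both steps to "plastic": "citsalp", then "ctap".

ctap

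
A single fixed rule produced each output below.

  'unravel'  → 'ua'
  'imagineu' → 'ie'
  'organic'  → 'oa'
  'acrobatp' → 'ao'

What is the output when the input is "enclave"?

ee

The rule is to keep one character in every 3, starting at position 1 (positions 1st, 4th, 7th, ...), then keep only the vowels.
"enclave" → "ele" → "ee".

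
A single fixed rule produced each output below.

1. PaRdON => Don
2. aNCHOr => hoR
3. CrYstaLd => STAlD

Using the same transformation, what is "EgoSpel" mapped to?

sPEL

What's happening: delete the first 3 characters, then flip the case of every letter.
Starting from "EgoSpel": after the first operation, "Spel"; after the second, "sPEL".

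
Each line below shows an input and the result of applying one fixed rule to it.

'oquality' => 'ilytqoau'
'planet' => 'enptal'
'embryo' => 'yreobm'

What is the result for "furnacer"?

careufnr

Rule — swap the front and back halves of the string, then swap each adjacent pair of characters (1↔2, 3↔4, ...).
Applying both steps to "furnacer": "acerfurn", then "careufnr".
(Check on "planet": → "netpla" → "enptal" ✓)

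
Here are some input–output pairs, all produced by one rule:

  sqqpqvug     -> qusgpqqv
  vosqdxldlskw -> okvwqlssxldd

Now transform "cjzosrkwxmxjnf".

Rule — swap each adjacent pair of characters (1↔2, 3↔4, ...), then take characters alternately from the front and the back (1st, last, 2nd, 2nd-last, ...).
Starting from "cjzosrkwxmxjnf": after the first operation, "jcozrswkmxjxfn"; after the second, "jncfoxzjrxsmwk".

jncfoxzjrxsmwk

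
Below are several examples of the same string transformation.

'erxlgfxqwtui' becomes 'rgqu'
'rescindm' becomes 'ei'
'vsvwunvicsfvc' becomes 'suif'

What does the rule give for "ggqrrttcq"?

grc

The rule is to move the last character to the front, then keep one character in every 3, starting at position 3 (positions 3rd, 6th, 9th, ...).
Working it through for "ggqrrttcq": intermediate "qggqrrttc", final "grc".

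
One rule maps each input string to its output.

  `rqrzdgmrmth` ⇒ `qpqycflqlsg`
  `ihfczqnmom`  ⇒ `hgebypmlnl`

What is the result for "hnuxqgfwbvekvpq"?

Looking at the pairs, the operation is to shift every letter 1 place backward in the alphabet (wrapping around).
Doing the same to "hnuxqgfwbvekvpq": "gmtwpfevaudjuop".

gmtwpfevaudjuop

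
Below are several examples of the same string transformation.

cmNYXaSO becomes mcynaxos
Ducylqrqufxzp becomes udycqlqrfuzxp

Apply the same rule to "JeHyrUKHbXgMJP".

Each output is the input with this applied: swap each adjacent pair of characters (1↔2, 3↔4, ...), then convert every letter to lowercase.
Working it through for "JeHyrUKHbXgMJP": intermediate "eJyHUrHKXbMgPJ", final "ejyhurhkxbmgpj".

ejyhurhkxbmgpj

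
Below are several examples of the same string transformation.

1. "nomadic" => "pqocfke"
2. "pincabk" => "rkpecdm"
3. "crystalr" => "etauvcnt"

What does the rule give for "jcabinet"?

Each output is the input with this applied: shift every letter 2 places forward in the alphabet (wrapping around).
Applying that to "jcabinet" gives "lecdkpgv".

lecdkpgv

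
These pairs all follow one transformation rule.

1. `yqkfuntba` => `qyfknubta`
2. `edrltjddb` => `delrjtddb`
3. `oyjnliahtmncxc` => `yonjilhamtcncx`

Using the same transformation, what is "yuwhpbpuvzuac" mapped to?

uyhwbpupzvauc

Looking at the pairs, the operation is to swap each adjacent pair of characters (1↔2, 3↔4, ...).
For "yuwhpbpuvzuac" the result is "uyhwbpupzvauc".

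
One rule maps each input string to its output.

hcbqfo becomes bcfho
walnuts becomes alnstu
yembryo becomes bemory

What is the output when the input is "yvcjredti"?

What's happening: sort the characters into alphabetical order, then delete the last character.
Applying that to "yvcjredti" gives "cdeijrtv".

cdeijrtv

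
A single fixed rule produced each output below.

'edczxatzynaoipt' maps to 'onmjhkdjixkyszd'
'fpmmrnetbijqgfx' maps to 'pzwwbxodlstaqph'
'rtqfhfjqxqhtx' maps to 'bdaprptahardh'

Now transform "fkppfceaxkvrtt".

puzzpmokhufbdd

Rule — shift every letter 10 places forward in the alphabet (wrapping around).
Applying that to "fkppfceaxkvrtt" gives "puzzpmokhufbdd".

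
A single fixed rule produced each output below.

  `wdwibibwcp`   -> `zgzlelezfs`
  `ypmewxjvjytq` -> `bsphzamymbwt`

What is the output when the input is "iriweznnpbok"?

lulzhcqqsern

Looking at the pairs, the operation is to shift every letter 3 places forward in the alphabet (wrapping around).
On "iriweznnpbok" that produces "lulzhcqqsern".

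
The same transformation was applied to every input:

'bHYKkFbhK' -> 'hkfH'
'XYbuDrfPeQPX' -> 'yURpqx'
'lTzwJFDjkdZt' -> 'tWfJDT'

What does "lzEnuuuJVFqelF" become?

What's happening: keep every other character starting from the second (positions 2nd, 4th, 6th, ...), then flip the case of every letter.
"lzEnuuuJVFqelF" → "znuJFeF" → "ZNUjfEf".

ZNUjfEf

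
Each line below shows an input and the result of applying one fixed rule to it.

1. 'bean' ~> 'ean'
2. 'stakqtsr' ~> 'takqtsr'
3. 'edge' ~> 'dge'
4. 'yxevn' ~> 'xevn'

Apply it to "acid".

cid

Each output is the input with this applied: delete the first character.
So "acid" becomes "cid".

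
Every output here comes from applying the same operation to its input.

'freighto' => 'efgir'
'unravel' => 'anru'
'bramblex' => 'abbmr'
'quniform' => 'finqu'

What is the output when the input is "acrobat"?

Looking at the pairs, the operation is to delete the last 3 characters, then sort the characters into alphabetical order.
Starting from "acrobat": after the first operation, "acro"; after the second, "acor".

acor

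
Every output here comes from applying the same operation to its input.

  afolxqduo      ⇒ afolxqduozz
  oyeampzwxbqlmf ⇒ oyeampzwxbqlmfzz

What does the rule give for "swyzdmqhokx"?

swyzdmqhokxzz

The transformation: append "zz".
On "swyzdmqhokx" that produces "swyzdmqhokxzz".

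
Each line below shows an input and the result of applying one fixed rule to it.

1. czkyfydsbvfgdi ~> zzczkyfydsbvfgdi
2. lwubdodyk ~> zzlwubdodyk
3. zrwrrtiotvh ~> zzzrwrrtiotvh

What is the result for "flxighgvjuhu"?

zzflxighgvjuhu

In each case the input is transformed by: prepend "zz".
Applying that to "flxighgvjuhu" gives "zzflxighgvjuhu".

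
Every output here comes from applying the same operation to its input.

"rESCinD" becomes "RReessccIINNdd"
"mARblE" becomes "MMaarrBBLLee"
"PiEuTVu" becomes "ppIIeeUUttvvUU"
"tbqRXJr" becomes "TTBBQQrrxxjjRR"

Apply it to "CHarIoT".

What's happening: double every character, then flip the case of every letter.
"CHarIoT" → "CCHHaarrIIooTT" → "cchhAARRiiOOtt".

cchhAARRiiOOtt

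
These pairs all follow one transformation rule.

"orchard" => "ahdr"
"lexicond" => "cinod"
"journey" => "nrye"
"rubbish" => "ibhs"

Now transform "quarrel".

rrle

Rule — delete the first 3 characters, then swap each adjacent pair of characters (1↔2, 3↔4, ...).
For "quarrel", step one produces "rrel"; step two turns that into "rrle".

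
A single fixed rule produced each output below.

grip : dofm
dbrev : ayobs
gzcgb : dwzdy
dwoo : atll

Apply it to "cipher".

What's happening: shift every letter 3 places backward in the alphabet (wrapping around).
On "cipher" that produces "zfmebo".

zfmebo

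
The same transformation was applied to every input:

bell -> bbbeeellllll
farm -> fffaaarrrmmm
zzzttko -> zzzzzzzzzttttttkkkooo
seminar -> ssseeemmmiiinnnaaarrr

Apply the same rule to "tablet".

The transformation: repeat every character 3 times.
For "tablet" the result is "tttaaabbbllleeettt".

tttaaabbbllleeettt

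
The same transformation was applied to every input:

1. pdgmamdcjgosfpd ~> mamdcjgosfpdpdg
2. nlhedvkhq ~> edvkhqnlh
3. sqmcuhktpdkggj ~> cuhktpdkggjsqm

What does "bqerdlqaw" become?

Rule — move the first 3 characters to the end (rotate left by 3).
For "bqerdlqaw" the result is "rdlqawbqe".

rdlqawbqe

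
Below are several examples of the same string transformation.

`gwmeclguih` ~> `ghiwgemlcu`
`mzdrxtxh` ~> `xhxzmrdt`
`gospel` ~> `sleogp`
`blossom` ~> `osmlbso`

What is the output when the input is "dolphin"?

ihnodpl

The pattern: swap each adjacent pair of characters (1↔2, 3↔4, ...), then move the last 3 characters to the front (rotate right by 3).
Applying both steps to "dolphin": "odplihn", then "ihnodpl".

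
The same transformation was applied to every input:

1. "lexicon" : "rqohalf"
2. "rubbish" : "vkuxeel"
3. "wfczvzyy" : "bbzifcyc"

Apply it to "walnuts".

wvzdoqx

The transformation: move the last 2 characters to the front (rotate right by 2), then shift every letter 3 places forward in the alphabet (wrapping around).
"walnuts" → "tswalnu" → "wvzdoqx".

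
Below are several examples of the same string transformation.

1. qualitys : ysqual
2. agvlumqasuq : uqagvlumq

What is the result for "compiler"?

Each output is the input with this applied: move the last 2 characters to the front (rotate right by 2), then delete the last 2 characters.
For "compiler", step one produces "ercompil"; step two turns that into "ercomp".

ercomp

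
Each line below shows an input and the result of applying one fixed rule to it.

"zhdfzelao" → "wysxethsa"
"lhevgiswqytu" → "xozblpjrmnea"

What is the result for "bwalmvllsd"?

tefoeelwup

The transformation: move the first 2 characters to the end (rotate left by 2), then shift every letter 7 places backward in the alphabet (wrapping around).
Applying both steps to "bwalmvllsd": "almvllsdbw", then "tefoeelwup".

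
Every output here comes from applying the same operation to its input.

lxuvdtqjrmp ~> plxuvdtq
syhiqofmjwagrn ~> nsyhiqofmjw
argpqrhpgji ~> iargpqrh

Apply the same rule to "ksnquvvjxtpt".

tksnquvvj

The pattern: move the last character to the front, then delete the last 3 characters.
Starting from "ksnquvvjxtpt": after the first operation, "tksnquvvjxtp"; after the second, "tksnquvvj".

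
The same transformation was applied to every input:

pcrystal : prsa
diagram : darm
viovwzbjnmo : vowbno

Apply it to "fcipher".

Looking at the pairs, the operation is to keep every other character starting from the first (positions 1st, 3rd, 5th, ...).
"fcipher" → "fihr".

fihr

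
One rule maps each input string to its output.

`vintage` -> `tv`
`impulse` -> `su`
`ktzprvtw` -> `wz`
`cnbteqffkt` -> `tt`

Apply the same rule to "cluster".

The rule is to sort the characters into alphabetical order, then keep only the last 2 characters.
Starting from "cluster": after the first operation, "celrstu"; after the second, "tu".

tu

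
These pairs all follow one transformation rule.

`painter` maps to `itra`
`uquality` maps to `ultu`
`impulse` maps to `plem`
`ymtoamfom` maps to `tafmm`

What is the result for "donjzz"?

nzd

The pattern: move the first 2 characters to the end (rotate left by 2), then keep every other character starting from the first (positions 1st, 3rd, 5th, ...).
Working it through for "donjzz": intermediate "njzzdo", final "nzd".
(Check on "impulse": → "pulseim" → "plem" ✓)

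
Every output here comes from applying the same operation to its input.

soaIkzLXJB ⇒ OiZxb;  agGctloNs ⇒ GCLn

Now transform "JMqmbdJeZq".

The pattern: keep every other character starting from the second (positions 2nd, 4th, 6th, ...), then flip the case of every letter.
Starting from "JMqmbdJeZq": after the first operation, "Mmdeq"; after the second, "mMDEQ".

mMDEQ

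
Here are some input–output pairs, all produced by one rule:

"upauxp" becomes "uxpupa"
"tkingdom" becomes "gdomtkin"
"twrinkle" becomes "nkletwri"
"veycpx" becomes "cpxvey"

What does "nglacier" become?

Looking at the pairs, the operation is to swap the front and back halves of the string.
For "nglacier" the result is "cierngla".

cierngla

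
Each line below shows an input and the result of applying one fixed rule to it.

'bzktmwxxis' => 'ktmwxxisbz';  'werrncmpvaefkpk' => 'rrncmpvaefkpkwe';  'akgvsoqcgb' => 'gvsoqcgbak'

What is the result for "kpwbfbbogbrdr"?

wbfbbogbrdrkp

Looking at the pairs, the operation is to move the first 2 characters to the end (rotate left by 2).
Doing the same to "kpwbfbbogbrdr": "wbfbbogbrdrkp".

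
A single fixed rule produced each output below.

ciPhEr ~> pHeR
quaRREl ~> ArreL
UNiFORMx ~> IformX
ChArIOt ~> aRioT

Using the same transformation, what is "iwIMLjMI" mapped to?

imlJmi

In each case the input is transformed by: delete the first 2 characters, then flip the case of every letter.
"iwIMLjMI" → "IMLjMI" → "imlJmi".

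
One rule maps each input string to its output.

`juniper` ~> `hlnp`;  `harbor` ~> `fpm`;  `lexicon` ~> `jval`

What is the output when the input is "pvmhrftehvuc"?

nkprfs

Each output is the input with this applied: keep every other character starting from the first (positions 1st, 3rd, 5th, ...), then shift every letter 2 places backward in the alphabet (wrapping around).
For "pvmhrftehvuc", step one produces "pmrthu"; step two turns that into "nkprfs".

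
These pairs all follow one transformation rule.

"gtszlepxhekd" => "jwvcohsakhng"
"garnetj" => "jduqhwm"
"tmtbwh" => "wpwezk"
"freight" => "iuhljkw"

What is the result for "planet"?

In each case the input is transformed by: shift every letter 3 places forward in the alphabet (wrapping around).
So "planet" becomes "sodqhw".

sodqhw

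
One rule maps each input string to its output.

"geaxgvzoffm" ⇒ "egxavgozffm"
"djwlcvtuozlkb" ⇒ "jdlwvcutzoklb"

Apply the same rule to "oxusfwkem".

xosuwfekm

Looking at the pairs, the operation is to swap each adjacent pair of characters (1↔2, 3↔4, ...).
Doing the same to "oxusfwkem": "xosuwfekm".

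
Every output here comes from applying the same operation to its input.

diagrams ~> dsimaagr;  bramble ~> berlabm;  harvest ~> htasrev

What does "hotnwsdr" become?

hrodtsnw

Each output is the input with this applied: take characters alternately from the front and the back (1st, last, 2nd, 2nd-last, ...).
"hotnwsdr" → "hrodtsnw".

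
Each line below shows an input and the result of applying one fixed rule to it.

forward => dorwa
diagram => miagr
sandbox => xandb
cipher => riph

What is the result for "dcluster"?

The rule is to swap the first and last characters, then delete the last 2 characters.
Applying that to "dcluster" gives "rclust".

rclust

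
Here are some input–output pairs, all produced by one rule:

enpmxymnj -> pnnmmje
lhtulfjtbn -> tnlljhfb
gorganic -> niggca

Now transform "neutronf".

The transformation: sort the characters into reverse alphabetical order, then delete the first 2 characters.
On "neutronf": the first step gives "utronnfe", and the second then gives "ronnfe".

ronnfe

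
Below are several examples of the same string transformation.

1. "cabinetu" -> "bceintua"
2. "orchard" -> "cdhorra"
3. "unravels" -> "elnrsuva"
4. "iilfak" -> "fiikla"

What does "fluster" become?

Each output is the input with this applied: sort the characters into alphabetical order, then move the first character to the end.
Working it through for "fluster": intermediate "eflrstu", final "flrstue".
(Check on "cabinetu": → "abceintu" → "bceintua" ✓)

flrstue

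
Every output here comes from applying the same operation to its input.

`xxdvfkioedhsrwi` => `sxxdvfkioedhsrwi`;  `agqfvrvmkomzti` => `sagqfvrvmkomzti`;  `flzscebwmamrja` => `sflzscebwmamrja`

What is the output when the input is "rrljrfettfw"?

What's happening: prepend "s".
Doing the same to "rrljrfettfw": "srrljrfettfw".

srrljrfettfw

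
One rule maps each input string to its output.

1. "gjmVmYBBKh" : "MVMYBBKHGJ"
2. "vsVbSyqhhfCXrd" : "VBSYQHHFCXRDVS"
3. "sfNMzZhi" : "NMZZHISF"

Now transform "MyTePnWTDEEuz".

What's happening: move the first 2 characters to the end (rotate left by 2), then convert every letter to uppercase.
Working it through for "MyTePnWTDEEuz": intermediate "TePnWTDEEuzMy", final "TEPNWTDEEUZMY".
(Check on "gjmVmYBBKh": → "mVmYBBKhgj" → "MVMYBBKHGJ" ✓)

TEPNWTDEEUZMY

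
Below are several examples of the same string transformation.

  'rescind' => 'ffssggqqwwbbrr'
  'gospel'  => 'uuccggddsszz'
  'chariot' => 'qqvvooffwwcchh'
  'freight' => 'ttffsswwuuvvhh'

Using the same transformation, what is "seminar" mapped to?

The rule is to shift every letter 12 places backward in the alphabet (wrapping around), then double every character.
On "seminar": the first step gives "gsawbof", and the second then gives "ggssaawwbbooff".

ggssaawwbbooff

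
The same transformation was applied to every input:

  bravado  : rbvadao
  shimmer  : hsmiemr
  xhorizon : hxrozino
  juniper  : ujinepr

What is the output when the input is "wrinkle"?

Rule — swap each adjacent pair of characters (1↔2, 3↔4, ...).
For "wrinkle" the result is "rwnilke".

rwnilke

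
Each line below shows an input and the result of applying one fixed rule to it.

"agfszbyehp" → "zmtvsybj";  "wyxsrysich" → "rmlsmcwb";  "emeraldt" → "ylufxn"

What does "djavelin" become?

upyfch

What's happening: delete the first 2 characters, then shift every letter 6 places backward in the alphabet (wrapping around).
On "djavelin": the first step gives "avelin", and the second then gives "upyfch".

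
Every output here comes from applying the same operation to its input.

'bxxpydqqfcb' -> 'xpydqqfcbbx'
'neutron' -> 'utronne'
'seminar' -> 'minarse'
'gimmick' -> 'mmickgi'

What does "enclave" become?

Looking at the pairs, the operation is to move the first 2 characters to the end (rotate left by 2).
Doing the same to "enclave": "claveen".

claveen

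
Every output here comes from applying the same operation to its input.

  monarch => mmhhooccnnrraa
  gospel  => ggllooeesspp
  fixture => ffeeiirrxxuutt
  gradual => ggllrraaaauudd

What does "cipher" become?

Each output is the input with this applied: take characters alternately from the front and the back (1st, last, 2nd, 2nd-last, ...), then double every character.
Applying both steps to "cipher": "crieph", then "ccrriieepphh".
(Check on "monarch": → "mhocnra" → "mmhhooccnnrraa" ✓)

ccrriieepphh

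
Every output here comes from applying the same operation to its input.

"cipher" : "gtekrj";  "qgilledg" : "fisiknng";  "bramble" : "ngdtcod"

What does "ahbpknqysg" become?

uicjdrmpsa

The pattern: shift every letter 2 places forward in the alphabet (wrapping around), then move the last 2 characters to the front (rotate right by 2).
Starting from "ahbpknqysg": after the first operation, "cjdrmpsaui"; after the second, "uicjdrmpsa".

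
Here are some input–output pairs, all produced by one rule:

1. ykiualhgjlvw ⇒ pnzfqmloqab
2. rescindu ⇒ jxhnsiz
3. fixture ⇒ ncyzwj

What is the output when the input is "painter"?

The rule is to shift every letter 5 places forward in the alphabet (wrapping around), then delete the first character.
"painter" → "ufnsyjw" → "fnsyjw".

fnsyjw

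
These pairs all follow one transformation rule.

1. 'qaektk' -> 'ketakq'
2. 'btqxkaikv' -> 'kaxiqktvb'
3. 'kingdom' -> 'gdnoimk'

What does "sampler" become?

Each output is the input with this applied: take characters alternately from the front and the back (1st, last, 2nd, 2nd-last, ...), then reverse the string.
Applying both steps to "sampler": "sraemlp", then "plmears".
(Check on "qaektk": → "qkatek" → "ketakq" ✓)

plmears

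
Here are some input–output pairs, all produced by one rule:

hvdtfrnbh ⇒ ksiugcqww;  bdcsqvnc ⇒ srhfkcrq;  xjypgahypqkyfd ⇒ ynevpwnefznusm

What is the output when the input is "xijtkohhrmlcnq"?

xyizdwwgbarcfm

The transformation: move the first character to the end, then shift every letter 11 places backward in the alphabet (wrapping around).
Working it through for "xijtkohhrmlcnq": intermediate "ijtkohhrmlcnqx", final "xyizdwwgbarcfm".
(Check on "xjypgahypqkyfd": → "jypgahypqkyfdx" → "ynevpwnefznusm" ✓)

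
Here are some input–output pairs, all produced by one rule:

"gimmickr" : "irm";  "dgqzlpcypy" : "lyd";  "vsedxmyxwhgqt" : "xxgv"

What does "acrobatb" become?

bbr

Rule — move the first 3 characters to the end (rotate left by 3), then keep one character in every 3, starting at position 2 (positions 2nd, 5th, 8th, ...).
Starting from "acrobatb": after the first operation, "obatbacr"; after the second, "bbr".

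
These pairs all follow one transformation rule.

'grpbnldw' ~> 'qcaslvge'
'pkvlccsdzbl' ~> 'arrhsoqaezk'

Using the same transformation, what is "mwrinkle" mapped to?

Each output is the input with this applied: move the first 3 characters to the end (rotate left by 3), then shift every letter 11 places backward in the alphabet (wrapping around).
For "mwrinkle", step one produces "inklemwr"; step two turns that into "xczatblg".

xczatblg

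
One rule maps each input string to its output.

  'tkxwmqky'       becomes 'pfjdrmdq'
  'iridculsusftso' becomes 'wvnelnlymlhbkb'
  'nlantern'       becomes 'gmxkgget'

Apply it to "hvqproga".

The transformation: move the first 3 characters to the end (rotate left by 3), then shift every letter 7 places backward in the alphabet (wrapping around).
Working it through for "hvqproga": intermediate "progahvq", final "ikhztaoj".
(Check on "iridculsusftso": → "dculsusftsoiri" → "wvnelnlymlhbkb" ✓)

ikhztaoj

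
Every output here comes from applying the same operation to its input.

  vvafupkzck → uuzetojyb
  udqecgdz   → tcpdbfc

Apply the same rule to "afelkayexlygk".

In each case the input is transformed by: shift every letter 1 place backward in the alphabet (wrapping around), then delete the last character.
Working it through for "afelkayexlygk": intermediate "zedkjzxdwkxfj", final "zedkjzxdwkxf".

zedkjzxdwkxf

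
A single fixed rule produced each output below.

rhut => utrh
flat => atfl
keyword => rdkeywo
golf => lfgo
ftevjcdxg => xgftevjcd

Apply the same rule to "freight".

htfreig

Rule — move the last 2 characters to the front (rotate right by 2).
For "freight" the result is "htfreig".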